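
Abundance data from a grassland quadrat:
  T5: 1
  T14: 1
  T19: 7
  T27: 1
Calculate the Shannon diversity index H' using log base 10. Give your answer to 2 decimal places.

0.41

Total N = 1+1+7+1 = 10, so the proportions are 0.1, 0.1, 0.7, 0.1 (working shown to 4 dp, full precision carried).
Each pᵢ log₁₀ pᵢ term: 0.1×(-1.0000)=-0.1000, 0.1×(-1.0000)=-0.1000, 0.7×(-0.1549)=-0.1084, 0.1×(-1.0000)=-0.1000.
Sum = -0.4084, so H' = 0.41.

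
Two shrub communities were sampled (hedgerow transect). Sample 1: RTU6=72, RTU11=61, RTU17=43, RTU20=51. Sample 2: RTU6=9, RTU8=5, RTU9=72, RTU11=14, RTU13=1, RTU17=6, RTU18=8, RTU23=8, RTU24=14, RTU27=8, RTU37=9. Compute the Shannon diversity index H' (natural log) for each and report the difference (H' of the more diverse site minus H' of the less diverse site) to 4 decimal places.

Sample 1: N=227, proportions 0.3171806, 0.2687225, 0.1894273, 0.2246696, giving H' = 1.3679545 (working shown to 7 dp, full precision carried).
Sample 2: N=154, proportions 0.0584416, 0.0324675, 0.4675325, 0.0909091, 0.0064935, 0.038961, 0.0519481, 0.0519481, 0.0909091, 0.0519481, 0.0584416, giving H' = 1.8546932.
Difference = |1.3679545 − 1.8546932| = 0.4867387, i.e. 0.4867 to 4 decimal places.

0.4867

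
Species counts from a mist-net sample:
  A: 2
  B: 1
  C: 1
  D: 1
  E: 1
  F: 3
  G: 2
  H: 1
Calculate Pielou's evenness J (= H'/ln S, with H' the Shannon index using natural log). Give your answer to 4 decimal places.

0.9518

Total N = 2+1+1+1+1+3+2+1 = 12, so the proportions are 0.166667, 0.083333, 0.083333, 0.083333, 0.083333, 0.25, 0.166667, 0.083333 (working shown to 6 dp, full precision carried).
H' = −Σ pᵢ ln pᵢ = −((-0.298627) + (-0.207076) + (-0.207076) + (-0.207076) + (-0.207076) + (-0.346574) + (-0.298627) + (-0.207076)) = 1.979205.
With S = 8 species, ln S = 2.079442, so J = 1.979205/2.079442 = 0.951796, i.e. 0.9518 to 4 decimal places.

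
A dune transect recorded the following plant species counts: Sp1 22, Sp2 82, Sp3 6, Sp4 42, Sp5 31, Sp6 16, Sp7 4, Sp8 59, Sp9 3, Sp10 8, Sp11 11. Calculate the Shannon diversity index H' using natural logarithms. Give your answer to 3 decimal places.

1.986

Total N = 22+82+6+42+31+16+4+59+3+8+11 = 284, so the proportions are 0.07746, 0.28873, 0.02113, 0.14789, 0.10915, 0.05634, 0.01408, 0.20775, 0.01056, 0.02817, 0.03873 (working shown to 5 dp, full precision carried).
Each pᵢ ln pᵢ term: 0.07746×(-2.55793)=-0.19815, 0.28873×(-1.24225)=-0.35868, 0.02113×(-3.85721)=-0.08149, 0.14789×(-1.91130)=-0.28266, 0.10915×(-2.21499)=-0.24178, 0.05634×(-2.87639)=-0.16205, 0.01408×(-4.26268)=-0.06004, 0.20775×(-1.57144)=-0.32646, 0.01056×(-4.55036)=-0.04807, 0.02817×(-3.56953)=-0.10055, 0.03873×(-3.25108)=-0.12592.
Sum = -1.98584, so H' = 1.986.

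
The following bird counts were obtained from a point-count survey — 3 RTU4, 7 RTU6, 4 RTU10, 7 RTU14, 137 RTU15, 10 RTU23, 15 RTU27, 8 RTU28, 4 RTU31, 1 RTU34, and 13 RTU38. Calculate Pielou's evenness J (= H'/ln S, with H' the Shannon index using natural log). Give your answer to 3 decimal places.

Total N = 3+7+4+7+137+10+15+8+4+1+13 = 209, so the proportions are 0.01435, 0.03349, 0.01914, 0.03349, 0.6555, 0.04785, 0.07177, 0.03828, 0.01914, 0.00478, 0.0622 (working shown to 5 dp, full precision carried).
H' = −Σ pᵢ ln pᵢ = −((-0.06091) + (-0.11376) + (-0.07571) + (-0.11376) + (-0.27685) + (-0.14544) + (-0.18906) + (-0.12490) + (-0.07571) + (-0.02556) + (-0.17276)) = 1.37443.
With S = 11 species, ln S = 2.39790, so J = 1.37443/2.39790 = 0.57318, i.e. 0.573 to 3 decimal places.

0.573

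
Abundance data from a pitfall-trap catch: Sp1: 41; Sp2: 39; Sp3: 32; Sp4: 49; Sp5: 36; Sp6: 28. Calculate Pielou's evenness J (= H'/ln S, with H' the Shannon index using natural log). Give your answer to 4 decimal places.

Total N = 41+39+32+49+36+28 = 225, so the proportions are 0.182222, 0.173333, 0.142222, 0.217778, 0.16, 0.124444 (working shown to 6 dp, full precision carried).
H' = −Σ pᵢ ln pᵢ = −((-0.310238) + (-0.303773) + (-0.277385) + (-0.331954) + (-0.293213) + (-0.259329)) = 1.775894.
With S = 6 species, ln S = 1.791759, so J = 1.775894/1.791759 = 0.991145, i.e. 0.9911 to 4 decimal places.

0.9911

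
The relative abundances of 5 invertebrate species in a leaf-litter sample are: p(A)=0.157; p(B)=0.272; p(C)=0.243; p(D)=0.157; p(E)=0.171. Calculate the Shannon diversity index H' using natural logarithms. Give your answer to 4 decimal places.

Each pᵢ ln pᵢ term (working shown to 6 dp, full precision carried): 0.157×(-1.851509)=-0.290687, 0.272×(-1.301953)=-0.354131, 0.243×(-1.414694)=-0.343771, 0.157×(-1.851509)=-0.290687, 0.171×(-1.766092)=-0.302002.
Sum = -1.581278, so H' = 1.5813.

1.5813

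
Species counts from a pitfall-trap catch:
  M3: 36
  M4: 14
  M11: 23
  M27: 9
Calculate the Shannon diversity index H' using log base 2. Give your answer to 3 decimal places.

1.821

Total N = 36+14+23+9 = 82, so the proportions are 0.43902, 0.17073, 0.28049, 0.10976 (working shown to 5 dp, full precision carried).
Each pᵢ log₂ pᵢ term: 0.43902×(-1.18763)=-0.52140, 0.17073×(-2.55020)=-0.43540, 0.28049×(-1.83399)=-0.51441, 0.10976×(-3.18763)=-0.34986.
Sum = -1.82107, so H' = 1.821.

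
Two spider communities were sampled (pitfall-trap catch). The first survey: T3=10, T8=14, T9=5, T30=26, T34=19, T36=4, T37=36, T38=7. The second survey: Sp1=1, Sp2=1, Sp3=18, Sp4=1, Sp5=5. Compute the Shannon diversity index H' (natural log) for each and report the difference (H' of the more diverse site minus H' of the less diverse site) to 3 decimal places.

0.899

The first survey: N=121, proportions 0.08264, 0.1157, 0.04132, 0.21488, 0.15702, 0.03306, 0.29752, 0.05785, giving H' = 1.84663 (working shown to 5 dp, full precision carried).
The second survey: N=26, proportions 0.03846, 0.03846, 0.69231, 0.03846, 0.19231, giving H' = 0.94756.
Difference = |1.84663 − 0.94756| = 0.89907, i.e. 0.899 to 3 decimal places.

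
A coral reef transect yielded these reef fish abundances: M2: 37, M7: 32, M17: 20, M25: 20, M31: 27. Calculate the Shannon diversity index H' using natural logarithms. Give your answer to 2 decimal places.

1.58

Total N = 37+32+20+20+27 = 136, so the proportions are 0.2721, 0.2353, 0.1471, 0.1471, 0.1985 (working shown to 4 dp, full precision carried).
Each pᵢ ln pᵢ term: 0.2721×(-1.3017)=-0.3541, 0.2353×(-1.4469)=-0.3405, 0.1471×(-1.9169)=-0.2819, 0.1471×(-1.9169)=-0.2819, 0.1985×(-1.6168)=-0.3210.
Sum = -1.5794, so H' = 1.58.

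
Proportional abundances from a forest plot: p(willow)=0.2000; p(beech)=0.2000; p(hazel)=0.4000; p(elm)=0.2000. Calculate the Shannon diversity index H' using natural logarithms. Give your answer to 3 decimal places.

1.332

Each pᵢ ln pᵢ term (working shown to 5 dp, full precision carried): 0.2×(-1.60944)=-0.32189, 0.2×(-1.60944)=-0.32189, 0.4×(-0.91629)=-0.36652, 0.2×(-1.60944)=-0.32189.
Sum = -1.33218, so H' = 1.332.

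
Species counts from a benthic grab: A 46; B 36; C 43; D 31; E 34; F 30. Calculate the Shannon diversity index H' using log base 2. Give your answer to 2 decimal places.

2.57

Total N = 46+36+43+31+34+30 = 220, so the proportions are 0.2091, 0.1636, 0.1955, 0.1409, 0.1545, 0.1364 (working shown to 4 dp, full precision carried).
Each pᵢ log₂ pᵢ term: 0.2091×(-2.2578)=-0.4721, 0.1636×(-2.6114)=-0.4273, 0.1955×(-2.3551)=-0.4603, 0.1409×(-2.8272)=-0.3984, 0.1545×(-2.6939)=-0.4163, 0.1364×(-2.8745)=-0.3920.
Sum = -2.5664, so H' = 2.57.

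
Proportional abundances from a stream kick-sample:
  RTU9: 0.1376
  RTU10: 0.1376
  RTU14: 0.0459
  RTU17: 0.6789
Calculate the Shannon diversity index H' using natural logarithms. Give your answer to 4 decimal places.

0.9502

Each pᵢ ln pᵢ term (working shown to 6 dp, full precision carried): 0.1376×(-1.983404)=-0.272916, 0.1376×(-1.983404)=-0.272916, 0.0459×(-3.081290)=-0.141431, 0.6789×(-0.387281)=-0.262925.
Sum = -0.950189, so H' = 0.9502.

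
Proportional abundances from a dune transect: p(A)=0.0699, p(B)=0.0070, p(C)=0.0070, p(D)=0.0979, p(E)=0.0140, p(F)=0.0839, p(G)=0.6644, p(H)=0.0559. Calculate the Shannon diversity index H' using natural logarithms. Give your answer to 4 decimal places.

1.1835

Each pᵢ ln pᵢ term (working shown to 6 dp, full precision carried): 0.0699×(-2.660690)=-0.185982, 0.007×(-4.961845)=-0.034733, 0.007×(-4.961845)=-0.034733, 0.0979×(-2.323809)=-0.227501, 0.014×(-4.268698)=-0.059762, 0.0839×(-2.478130)=-0.207915, 0.6644×(-0.408871)=-0.271654, 0.0559×(-2.884191)=-0.161226.
Sum = -1.183506, so H' = 1.1835.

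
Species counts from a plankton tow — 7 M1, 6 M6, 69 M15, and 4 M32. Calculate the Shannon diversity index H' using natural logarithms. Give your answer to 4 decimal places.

0.7093

Total N = 7+6+69+4 = 86, so the proportions are 0.081395, 0.069767, 0.802326, 0.046512 (working shown to 6 dp, full precision carried).
Each pᵢ ln pᵢ term: 0.081395×(-2.508437)=-0.204175, 0.069767×(-2.662588)=-0.185762, 0.802326×(-0.220241)=-0.176705, 0.046512×(-3.068053)=-0.142700.
Sum = -0.709342, so H' = 0.7093.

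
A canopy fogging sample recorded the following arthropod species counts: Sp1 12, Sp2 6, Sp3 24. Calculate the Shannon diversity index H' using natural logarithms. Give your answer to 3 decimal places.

0.956

Total N = 12+6+24 = 42, so the proportions are 0.28571, 0.14286, 0.57143 (working shown to 5 dp, full precision carried).
Each pᵢ ln pᵢ term: 0.28571×(-1.25276)=-0.35793, 0.14286×(-1.94591)=-0.27799, 0.57143×(-0.55962)=-0.31978.
Sum = -0.95570, so H' = 0.956.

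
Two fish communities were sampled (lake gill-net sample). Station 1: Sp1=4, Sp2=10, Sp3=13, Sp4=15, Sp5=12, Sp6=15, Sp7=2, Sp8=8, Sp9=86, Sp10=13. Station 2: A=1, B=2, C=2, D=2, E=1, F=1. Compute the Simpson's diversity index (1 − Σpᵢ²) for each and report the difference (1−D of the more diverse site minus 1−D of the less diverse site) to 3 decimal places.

Station 1: N=178, proportions 0.022472, 0.05618, 0.073034, 0.08427, 0.067416, 0.08427, 0.011236, 0.044944, 0.483146, 0.073034, giving 1−D = 0.731347 (working shown to 6 dp, full precision carried).
Station 2: N=9, proportions 0.111111, 0.222222, 0.222222, 0.222222, 0.111111, 0.111111, giving 1−D = 0.814815.
Difference = |0.731347 − 0.814815| = 0.083468, i.e. 0.083 to 3 decimal places.

0.083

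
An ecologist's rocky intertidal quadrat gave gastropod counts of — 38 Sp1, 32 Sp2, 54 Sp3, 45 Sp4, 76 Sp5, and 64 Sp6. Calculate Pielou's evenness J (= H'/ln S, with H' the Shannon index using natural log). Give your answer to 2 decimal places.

Total N = 38+32+54+45+76+64 = 309, so the proportions are 0.123, 0.1036, 0.1748, 0.1456, 0.246, 0.2071 (working shown to 4 dp, full precision carried).
H' = −Σ pᵢ ln pᵢ = −((-0.2577) + (-0.2348) + (-0.3048) + (-0.2806) + (-0.3450) + (-0.3261)) = 1.7491.
With S = 6 species, ln S = 1.7918, so J = 1.7491/1.7918 = 0.9762, i.e. 0.98 to 2 decimal places.

0.98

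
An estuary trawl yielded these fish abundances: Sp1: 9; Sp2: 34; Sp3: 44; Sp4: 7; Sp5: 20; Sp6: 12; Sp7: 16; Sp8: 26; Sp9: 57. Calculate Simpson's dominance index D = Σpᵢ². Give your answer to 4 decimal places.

0.1570

Total N = 9+34+44+7+20+12+16+26+57 = 225, so the proportions are 0.04, 0.151111, 0.195556, 0.031111, 0.088889, 0.053333, 0.071111, 0.115556, 0.253333 (working shown to 6 dp, full precision carried).
D = 0.04² + 0.151111² + 0.195556² + 0.031111² + 0.088889² + 0.053333² + 0.071111² + 0.115556² + 0.253333² = 0.001600 + 0.022835 + 0.038242 + 0.000968 + 0.007901 + 0.002844 + 0.005057 + 0.013353 + 0.064178 = 0.156978.
To 4 decimal places, D = 0.1570.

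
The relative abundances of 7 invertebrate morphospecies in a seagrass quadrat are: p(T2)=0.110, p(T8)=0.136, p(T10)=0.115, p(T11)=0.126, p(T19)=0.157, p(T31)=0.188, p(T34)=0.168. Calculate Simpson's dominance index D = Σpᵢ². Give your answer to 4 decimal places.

0.1479

D = 0.11² + 0.136² + 0.115² + 0.126² + 0.157² + 0.188² + 0.168² = 0.012100 + 0.018496 + 0.013225 + 0.015876 + 0.024649 + 0.035344 + 0.028224 = 0.147914 (working shown to 6 dp, full precision carried).
To 4 decimal places, D = 0.1479.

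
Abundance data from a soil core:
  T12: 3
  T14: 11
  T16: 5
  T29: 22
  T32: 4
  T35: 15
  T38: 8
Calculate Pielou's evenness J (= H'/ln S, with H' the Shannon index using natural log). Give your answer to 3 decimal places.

Total N = 3+11+5+22+4+15+8 = 68, so the proportions are 0.04412, 0.16176, 0.07353, 0.32353, 0.05882, 0.22059, 0.11765 (working shown to 5 dp, full precision carried).
H' = −Σ pᵢ ln pᵢ = −((-0.13769) + (-0.29467) + (-0.19192) + (-0.36509) + (-0.16666) + (-0.33341) + (-0.25177)) = 1.74121.
With S = 7 species, ln S = 1.94591, so J = 1.74121/1.94591 = 0.89480, i.e. 0.895 to 3 decimal places.

0.895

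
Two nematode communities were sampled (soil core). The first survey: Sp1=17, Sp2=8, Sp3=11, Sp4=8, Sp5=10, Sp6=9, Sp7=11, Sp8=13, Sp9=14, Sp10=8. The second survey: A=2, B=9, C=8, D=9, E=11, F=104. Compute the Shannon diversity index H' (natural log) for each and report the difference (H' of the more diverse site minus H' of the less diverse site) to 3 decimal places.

1.272

The first survey: N=109, proportions 0.15596, 0.07339, 0.10092, 0.07339, 0.09174, 0.08257, 0.10092, 0.11927, 0.12844, 0.07339, giving H' = 2.27009 (working shown to 5 dp, full precision carried).
The second survey: N=143, proportions 0.01399, 0.06294, 0.05594, 0.06294, 0.07692, 0.72727, giving H' = 0.99805.
Difference = |2.27009 − 0.99805| = 1.27204, i.e. 1.272 to 3 decimal places.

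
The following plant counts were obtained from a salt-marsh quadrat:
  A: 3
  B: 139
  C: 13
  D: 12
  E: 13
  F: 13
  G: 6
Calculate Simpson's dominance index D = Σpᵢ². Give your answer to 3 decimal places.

0.505

Total N = 3+139+13+12+13+13+6 = 199, so the proportions are 0.01508, 0.69849, 0.06533, 0.0603, 0.06533, 0.06533, 0.03015 (working shown to 5 dp, full precision carried).
D = 0.01508² + 0.69849² + 0.06533² + 0.0603² + 0.06533² + 0.06533² + 0.03015² = 0.00023 + 0.48789 + 0.00427 + 0.00364 + 0.00427 + 0.00427 + 0.00091 = 0.50547.
To 3 decimal places, D = 0.505.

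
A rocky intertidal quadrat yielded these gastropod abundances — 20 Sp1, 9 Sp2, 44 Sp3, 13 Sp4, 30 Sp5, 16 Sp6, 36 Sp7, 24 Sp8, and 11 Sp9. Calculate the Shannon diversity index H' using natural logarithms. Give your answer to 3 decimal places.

Total N = 20+9+44+13+30+16+36+24+11 = 203, so the proportions are 0.09852, 0.04433, 0.21675, 0.06404, 0.14778, 0.07882, 0.17734, 0.11823, 0.05419 (working shown to 5 dp, full precision carried).
Each pᵢ ln pᵢ term: 0.09852×(-2.31747)=-0.22832, 0.04433×(-3.11598)=-0.13815, 0.21675×(-1.52902)=-0.33141, 0.06404×(-2.74826)=-0.17600, 0.14778×(-1.91201)=-0.28256, 0.07882×(-2.54062)=-0.20025, 0.17734×(-1.72969)=-0.30674, 0.11823×(-2.13515)=-0.25243, 0.05419×(-2.91531)=-0.15797.
Sum = -2.07383, so H' = 2.074.

2.074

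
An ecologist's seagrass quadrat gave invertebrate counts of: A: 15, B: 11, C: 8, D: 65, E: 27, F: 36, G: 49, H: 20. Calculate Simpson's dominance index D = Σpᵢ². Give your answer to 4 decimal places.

0.1773

Total N = 15+11+8+65+27+36+49+20 = 231, so the proportions are 0.064935, 0.047619, 0.034632, 0.281385, 0.116883, 0.155844, 0.212121, 0.08658 (working shown to 6 dp, full precision carried).
D = 0.064935² + 0.047619² + 0.034632² + 0.281385² + 0.116883² + 0.155844² + 0.212121² + 0.08658² = 0.004217 + 0.002268 + 0.001199 + 0.079178 + 0.013662 + 0.024287 + 0.044995 + 0.007496 = 0.177302.
To 4 decimal places, D = 0.1773.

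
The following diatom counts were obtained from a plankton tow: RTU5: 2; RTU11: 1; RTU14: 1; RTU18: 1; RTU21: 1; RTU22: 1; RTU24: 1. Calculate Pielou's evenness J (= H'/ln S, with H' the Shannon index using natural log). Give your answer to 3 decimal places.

0.980

Total N = 2+1+1+1+1+1+1 = 8, so the proportions are 0.25, 0.125, 0.125, 0.125, 0.125, 0.125, 0.125 (working shown to 5 dp, full precision carried).
H' = −Σ pᵢ ln pᵢ = −((-0.34657) + (-0.25993) + (-0.25993) + (-0.25993) + (-0.25993) + (-0.25993) + (-0.25993)) = 1.90615.
With S = 7 species, ln S = 1.94591, so J = 1.90615/1.94591 = 0.97957, i.e. 0.980 to 3 decimal places.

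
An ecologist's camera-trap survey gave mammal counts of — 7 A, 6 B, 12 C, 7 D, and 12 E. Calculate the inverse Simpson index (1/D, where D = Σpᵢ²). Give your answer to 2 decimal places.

Total N = 7+6+12+7+12 = 44, so the proportions are 0.159091, 0.136364, 0.272727, 0.159091, 0.272727 (working shown to 6 dp, full precision carried).
D = 0.159091² + 0.136364² + 0.272727² + 0.159091² + 0.272727² = 0.025310 + 0.018595 + 0.074380 + 0.025310 + 0.074380 = 0.217975.
So 1/D = 4.5877, i.e. 4.59 to 2 decimal places.

4.59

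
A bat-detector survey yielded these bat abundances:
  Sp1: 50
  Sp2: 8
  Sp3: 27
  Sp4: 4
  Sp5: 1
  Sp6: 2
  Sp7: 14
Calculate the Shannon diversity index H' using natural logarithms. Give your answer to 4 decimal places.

1.4078

Total N = 50+8+27+4+1+2+14 = 106, so the proportions are 0.471698, 0.075472, 0.254717, 0.037736, 0.009434, 0.018868, 0.132075 (working shown to 6 dp, full precision carried).
Each pᵢ ln pᵢ term: 0.471698×(-0.751416)=-0.354442, 0.075472×(-2.583998)=-0.195019, 0.254717×(-1.367602)=-0.348352, 0.037736×(-3.277145)=-0.123666, 0.009434×(-4.663439)=-0.043995, 0.018868×(-3.970292)=-0.074911, 0.132075×(-2.024382)=-0.267371.
Sum = -1.407755, so H' = 1.4078.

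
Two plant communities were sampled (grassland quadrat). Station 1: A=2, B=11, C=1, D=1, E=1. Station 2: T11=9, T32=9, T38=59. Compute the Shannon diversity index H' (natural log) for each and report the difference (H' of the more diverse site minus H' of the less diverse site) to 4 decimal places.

0.3316

Station 1: N=16, proportions 0.125, 0.6875, 0.0625, 0.0625, 0.0625, giving H' = 1.0373923 (working shown to 7 dp, full precision carried).
Station 2: N=77, proportions 0.1168831, 0.1168831, 0.7662338, giving H' = 0.7058216.
Difference = |1.0373923 − 0.7058216| = 0.3315707, i.e. 0.3316 to 4 decimal places.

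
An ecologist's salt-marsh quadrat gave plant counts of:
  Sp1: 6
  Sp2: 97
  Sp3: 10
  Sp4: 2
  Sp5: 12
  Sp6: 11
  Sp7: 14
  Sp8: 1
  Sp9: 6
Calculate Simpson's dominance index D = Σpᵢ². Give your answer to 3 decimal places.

0.397

Total N = 6+97+10+2+12+11+14+1+6 = 159, so the proportions are 0.03774, 0.61006, 0.06289, 0.01258, 0.07547, 0.06918, 0.08805, 0.00629, 0.03774 (working shown to 5 dp, full precision carried).
D = 0.03774² + 0.61006² + 0.06289² + 0.01258² + 0.07547² + 0.06918² + 0.08805² + 0.00629² + 0.03774² = 0.00142 + 0.37218 + 0.00396 + 0.00016 + 0.00570 + 0.00479 + 0.00775 + 0.00004 + 0.00142 = 0.39741.
To 3 decimal places, D = 0.397.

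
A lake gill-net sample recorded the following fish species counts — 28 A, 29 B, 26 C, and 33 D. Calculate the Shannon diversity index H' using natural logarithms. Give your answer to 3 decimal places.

1.382

Total N = 28+29+26+33 = 116, so the proportions are 0.24138, 0.25, 0.22414, 0.28448 (working shown to 5 dp, full precision carried).
Each pᵢ ln pᵢ term: 0.24138×(-1.42139)=-0.34309, 0.25×(-1.38629)=-0.34657, 0.22414×(-1.49549)=-0.33520, 0.28448×(-1.25708)=-0.35762.
Sum = -1.38248, so H' = 1.382.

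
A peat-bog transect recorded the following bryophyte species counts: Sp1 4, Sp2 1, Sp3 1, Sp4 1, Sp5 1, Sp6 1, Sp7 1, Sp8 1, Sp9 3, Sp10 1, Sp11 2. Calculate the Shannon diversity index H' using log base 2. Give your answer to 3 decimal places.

3.220

Total N = 4+1+1+1+1+1+1+1+3+1+2 = 17, so the proportions are 0.23529, 0.05882, 0.05882, 0.05882, 0.05882, 0.05882, 0.05882, 0.05882, 0.17647, 0.05882, 0.11765 (working shown to 5 dp, full precision carried).
Each pᵢ log₂ pᵢ term: 0.23529×(-2.08746)=-0.49117, 0.05882×(-4.08746)=-0.24044, 0.05882×(-4.08746)=-0.24044, 0.05882×(-4.08746)=-0.24044, 0.05882×(-4.08746)=-0.24044, 0.05882×(-4.08746)=-0.24044, 0.05882×(-4.08746)=-0.24044, 0.05882×(-4.08746)=-0.24044, 0.17647×(-2.50250)=-0.44162, 0.05882×(-4.08746)=-0.24044, 0.11765×(-3.08746)=-0.36323.
Sum = -3.21953, so H' = 3.220.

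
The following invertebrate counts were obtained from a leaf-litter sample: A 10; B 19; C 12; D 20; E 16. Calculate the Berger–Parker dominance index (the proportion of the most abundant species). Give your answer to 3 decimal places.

Total N = 10+19+12+20+16 = 77, so the proportions are 0.12987, 0.24675, 0.15584, 0.25974, 0.20779 (working shown to 5 dp, full precision carried).
The largest proportion is 0.25974, i.e. d = 0.260 to 3 decimal places.

0.260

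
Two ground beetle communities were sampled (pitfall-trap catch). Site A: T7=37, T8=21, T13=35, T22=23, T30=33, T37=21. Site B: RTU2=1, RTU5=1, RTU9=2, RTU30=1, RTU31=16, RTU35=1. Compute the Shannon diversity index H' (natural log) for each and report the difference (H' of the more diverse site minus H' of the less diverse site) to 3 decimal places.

0.751

Site A: N=170, proportions 0.2176471, 0.1235294, 0.2058824, 0.1352941, 0.1941176, 0.1235294, giving H' = 1.7627855 (working shown to 7 dp, full precision carried).
Site B: N=22, proportions 0.0454545, 0.0454545, 0.0909091, 0.0454545, 0.7272727, 0.0454545, giving H' = 1.0116009.
Difference = |1.7627855 − 1.0116009| = 0.7511846, i.e. 0.751 to 3 decimal places.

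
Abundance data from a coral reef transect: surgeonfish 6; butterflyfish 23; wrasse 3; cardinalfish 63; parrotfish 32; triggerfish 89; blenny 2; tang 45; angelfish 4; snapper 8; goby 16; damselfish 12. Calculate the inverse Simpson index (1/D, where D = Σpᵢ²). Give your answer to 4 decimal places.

Total N = 6+23+3+63+32+89+2+45+4+8+16+12 = 303, so the proportions are 0.01980198, 0.07590759, 0.00990099, 0.20792079, 0.10561056, 0.29372937, 0.00660066, 0.14851485, 0.01320132, 0.02640264, 0.05280528, 0.03960396 (working shown to 8 dp, full precision carried).
D = 0.01980198² + 0.07590759² + 0.00990099² + 0.20792079² + 0.10561056² + 0.29372937² + 0.00660066² + 0.14851485² + 0.01320132² + 0.02640264² + 0.05280528² + 0.03960396² = 0.00039212 + 0.00576196 + 0.00009803 + 0.04323106 + 0.01115359 + 0.08627694 + 0.00004357 + 0.02205666 + 0.00017427 + 0.00069710 + 0.00278840 + 0.00156847 = 0.17424218.
So 1/D = 5.739139, i.e. 5.7391 to 4 decimal places.

5.7391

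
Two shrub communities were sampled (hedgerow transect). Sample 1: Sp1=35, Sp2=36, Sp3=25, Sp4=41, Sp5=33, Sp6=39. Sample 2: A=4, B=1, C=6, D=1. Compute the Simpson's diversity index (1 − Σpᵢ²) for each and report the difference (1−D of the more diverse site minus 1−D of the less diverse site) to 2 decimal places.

Sample 1: N=209, proportions 0.1675, 0.1722, 0.1196, 0.1962, 0.1579, 0.1866, giving 1−D = 0.8297 (working shown to 4 dp, full precision carried).
Sample 2: N=12, proportions 0.3333, 0.0833, 0.5, 0.0833, giving 1−D = 0.6250.
Difference = |0.8297 − 0.6250| = 0.2047, i.e. 0.20 to 2 decimal places.

0.20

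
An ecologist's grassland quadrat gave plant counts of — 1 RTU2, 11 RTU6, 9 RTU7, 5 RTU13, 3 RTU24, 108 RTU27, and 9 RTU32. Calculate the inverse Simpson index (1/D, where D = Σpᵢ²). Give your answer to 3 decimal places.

Total N = 1+11+9+5+3+108+9 = 146, so the proportions are 0.006849, 0.075342, 0.061644, 0.034247, 0.020548, 0.739726, 0.061644 (working shown to 6 dp, full precision carried).
D = 0.006849² + 0.075342² + 0.061644² + 0.034247² + 0.020548² + 0.739726² + 0.061644² = 0.000047 + 0.005676 + 0.003800 + 0.001173 + 0.000422 + 0.547195 + 0.003800 = 0.562113.
So 1/D = 1.77900, i.e. 1.779 to 3 decimal places.

1.779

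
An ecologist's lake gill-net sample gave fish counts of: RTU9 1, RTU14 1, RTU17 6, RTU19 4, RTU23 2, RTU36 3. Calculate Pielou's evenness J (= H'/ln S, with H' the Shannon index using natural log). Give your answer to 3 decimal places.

Total N = 1+1+6+4+2+3 = 17, so the proportions are 0.05882, 0.05882, 0.35294, 0.23529, 0.11765, 0.17647 (working shown to 5 dp, full precision carried).
H' = −Σ pᵢ ln pᵢ = −((-0.16666) + (-0.16666) + (-0.36757) + (-0.34045) + (-0.25177) + (-0.30611)) = 1.59922.
With S = 6 species, ln S = 1.79176, so J = 1.59922/1.79176 = 0.89254, i.e. 0.893 to 3 decimal places.

0.893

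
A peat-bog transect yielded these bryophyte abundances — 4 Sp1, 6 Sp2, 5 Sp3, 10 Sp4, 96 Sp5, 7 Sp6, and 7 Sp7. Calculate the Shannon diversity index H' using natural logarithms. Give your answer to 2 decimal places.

Total N = 4+6+5+10+96+7+7 = 135, so the proportions are 0.0296, 0.0444, 0.037, 0.0741, 0.7111, 0.0519, 0.0519 (working shown to 4 dp, full precision carried).
Each pᵢ ln pᵢ term: 0.0296×(-3.5190)=-0.1043, 0.0444×(-3.1135)=-0.1384, 0.037×(-3.2958)=-0.1221, 0.0741×(-2.6027)=-0.1928, 0.7111×(-0.3409)=-0.2424, 0.0519×(-2.9594)=-0.1534, 0.0519×(-2.9594)=-0.1534.
Sum = -1.1068, so H' = 1.11.

1.11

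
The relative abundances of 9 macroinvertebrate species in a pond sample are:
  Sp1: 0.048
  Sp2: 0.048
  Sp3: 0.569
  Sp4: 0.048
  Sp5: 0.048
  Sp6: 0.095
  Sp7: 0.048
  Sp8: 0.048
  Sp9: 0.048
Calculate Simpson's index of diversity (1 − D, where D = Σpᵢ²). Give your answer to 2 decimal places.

0.65

D = 0.048² + 0.048² + 0.569² + 0.048² + 0.048² + 0.095² + 0.048² + 0.048² + 0.048² = 0.0023 + 0.0023 + 0.3238 + 0.0023 + 0.0023 + 0.0090 + 0.0023 + 0.0023 + 0.0023 = 0.3489 (working shown to 4 dp, full precision carried).
So 1 − D = 0.6511, i.e. 0.65 to 2 decimal places.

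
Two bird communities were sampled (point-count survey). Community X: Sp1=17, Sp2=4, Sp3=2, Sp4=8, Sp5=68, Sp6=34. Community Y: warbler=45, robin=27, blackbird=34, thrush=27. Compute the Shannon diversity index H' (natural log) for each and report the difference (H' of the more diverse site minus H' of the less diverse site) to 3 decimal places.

Community X: N=133, proportions 0.12782, 0.03008, 0.01504, 0.06015, 0.51128, 0.25564, giving H' = 1.29220 (working shown to 5 dp, full precision carried).
Community Y: N=133, proportions 0.33835, 0.20301, 0.25564, 0.20301, giving H' = 1.36275.
Difference = |1.29220 − 1.36275| = 0.07055, i.e. 0.071 to 3 decimal places.

0.071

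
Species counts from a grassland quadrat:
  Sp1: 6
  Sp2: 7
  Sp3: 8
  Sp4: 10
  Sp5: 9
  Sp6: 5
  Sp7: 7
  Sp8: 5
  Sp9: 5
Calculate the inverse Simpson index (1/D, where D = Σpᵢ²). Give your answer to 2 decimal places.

Total N = 6+7+8+10+9+5+7+5+5 = 62, so the proportions are 0.096774, 0.112903, 0.129032, 0.16129, 0.145161, 0.080645, 0.112903, 0.080645, 0.080645 (working shown to 6 dp, full precision carried).
D = 0.096774² + 0.112903² + 0.129032² + 0.16129² + 0.145161² + 0.080645² + 0.112903² + 0.080645² + 0.080645² = 0.009365 + 0.012747 + 0.016649 + 0.026015 + 0.021072 + 0.006504 + 0.012747 + 0.006504 + 0.006504 = 0.118106.
So 1/D = 8.4670, i.e. 8.47 to 2 decimal places.

8.47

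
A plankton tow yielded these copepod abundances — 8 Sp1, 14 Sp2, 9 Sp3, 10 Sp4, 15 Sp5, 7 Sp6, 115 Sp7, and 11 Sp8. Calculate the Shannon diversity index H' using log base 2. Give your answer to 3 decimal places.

Total N = 8+14+9+10+15+7+115+11 = 189, so the proportions are 0.04233, 0.07407, 0.04762, 0.05291, 0.07937, 0.03704, 0.60847, 0.0582 (working shown to 5 dp, full precision carried).
Each pᵢ log₂ pᵢ term: 0.04233×(-4.56224)=-0.19311, 0.07407×(-3.75489)=-0.27814, 0.04762×(-4.39232)=-0.20916, 0.05291×(-4.24031)=-0.22436, 0.07937×(-3.65535)=-0.29011, 0.03704×(-4.75489)=-0.17611, 0.60847×(-0.71675)=-0.43612, 0.0582×(-4.10281)=-0.23879.
Sum = -2.04589, so H' = 2.046.

2.046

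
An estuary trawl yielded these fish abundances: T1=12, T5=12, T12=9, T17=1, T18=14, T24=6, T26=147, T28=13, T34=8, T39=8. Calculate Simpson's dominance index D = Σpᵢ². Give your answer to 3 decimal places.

Total N = 12+12+9+1+14+6+147+13+8+8 = 230, so the proportions are 0.05217, 0.05217, 0.03913, 0.00435, 0.06087, 0.02609, 0.63913, 0.05652, 0.03478, 0.03478 (working shown to 5 dp, full precision carried).
D = 0.05217² + 0.05217² + 0.03913² + 0.00435² + 0.06087² + 0.02609² + 0.63913² + 0.05652² + 0.03478² + 0.03478² = 0.00272 + 0.00272 + 0.00153 + 0.00002 + 0.00371 + 0.00068 + 0.40849 + 0.00319 + 0.00121 + 0.00121 = 0.42548.
To 3 decimal places, D = 0.425.

0.425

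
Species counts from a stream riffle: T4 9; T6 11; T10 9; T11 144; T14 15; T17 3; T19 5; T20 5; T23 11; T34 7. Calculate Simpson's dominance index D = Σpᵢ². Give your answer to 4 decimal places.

Total N = 9+11+9+144+15+3+5+5+11+7 = 219, so the proportions are 0.041096, 0.050228, 0.041096, 0.657534, 0.068493, 0.013699, 0.022831, 0.022831, 0.050228, 0.031963 (working shown to 6 dp, full precision carried).
D = 0.041096² + 0.050228² + 0.041096² + 0.657534² + 0.068493² + 0.013699² + 0.022831² + 0.022831² + 0.050228² + 0.031963² = 0.001689 + 0.002523 + 0.001689 + 0.432351 + 0.004691 + 0.000188 + 0.000521 + 0.000521 + 0.002523 + 0.001022 = 0.447718.
To 4 decimal places, D = 0.4477.

0.4477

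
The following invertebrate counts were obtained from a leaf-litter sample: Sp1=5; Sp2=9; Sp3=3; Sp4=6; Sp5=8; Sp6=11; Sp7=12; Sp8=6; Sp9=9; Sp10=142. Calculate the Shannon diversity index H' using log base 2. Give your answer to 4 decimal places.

1.9165

Total N = 5+9+3+6+8+11+12+6+9+142 = 211, so the proportions are 0.023697, 0.042654, 0.014218, 0.028436, 0.037915, 0.052133, 0.056872, 0.028436, 0.042654, 0.672986 (working shown to 6 dp, full precision carried).
Each pᵢ log₂ pᵢ term: 0.023697×(-5.399171)=-0.127942, 0.042654×(-4.551174)=-0.194126, 0.014218×(-6.136137)=-0.087244, 0.028436×(-5.136137)=-0.146051, 0.037915×(-4.721099)=-0.178999, 0.052133×(-4.261668)=-0.222172, 0.056872×(-4.136137)=-0.235231, 0.028436×(-5.136137)=-0.146051, 0.042654×(-4.551174)=-0.194126, 0.672986×(-0.571352)=-0.384512.
Sum = -1.916454, so H' = 1.9165.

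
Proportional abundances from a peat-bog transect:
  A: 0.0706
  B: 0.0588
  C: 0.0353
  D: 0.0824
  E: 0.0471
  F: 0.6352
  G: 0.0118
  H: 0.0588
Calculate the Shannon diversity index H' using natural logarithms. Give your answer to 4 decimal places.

1.3287

Each pᵢ ln pᵢ term (working shown to 6 dp, full precision carried): 0.0706×(-2.650725)=-0.187141, 0.0588×(-2.833613)=-0.166616, 0.0353×(-3.343872)=-0.118039, 0.0824×(-2.496170)=-0.205684, 0.0471×(-3.055482)=-0.143913, 0.6352×(-0.453815)=-0.288264, 0.0118×(-4.439656)=-0.052388, 0.0588×(-2.833613)=-0.166616.
Sum = -1.328662, so H' = 1.3287.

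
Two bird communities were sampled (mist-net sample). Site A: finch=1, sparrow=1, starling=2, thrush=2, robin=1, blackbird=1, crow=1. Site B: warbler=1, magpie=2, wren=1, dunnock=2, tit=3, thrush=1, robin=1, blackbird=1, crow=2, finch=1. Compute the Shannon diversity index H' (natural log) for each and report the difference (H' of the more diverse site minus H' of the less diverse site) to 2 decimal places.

0.32

Site A: N=9, proportions 0.1111, 0.1111, 0.2222, 0.2222, 0.1111, 0.1111, 0.1111, giving H' = 1.8892 (working shown to 4 dp, full precision carried).
Site B: N=15, proportions 0.0667, 0.1333, 0.0667, 0.1333, 0.2, 0.0667, 0.0667, 0.0667, 0.1333, 0.0667, giving H' = 2.2111.
Difference = |1.8892 − 2.2111| = 0.3219, i.e. 0.32 to 2 decimal places.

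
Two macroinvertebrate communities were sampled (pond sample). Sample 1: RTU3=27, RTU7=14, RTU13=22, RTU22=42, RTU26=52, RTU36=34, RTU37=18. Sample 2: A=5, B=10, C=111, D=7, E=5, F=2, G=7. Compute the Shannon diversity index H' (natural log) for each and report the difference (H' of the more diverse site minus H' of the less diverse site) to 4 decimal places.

0.8842

Sample 1: N=209, proportions 0.129187, 0.066986, 0.105263, 0.200957, 0.248804, 0.162679, 0.086124, giving H' = 1.857611 (working shown to 6 dp, full precision carried).
Sample 2: N=147, proportions 0.034014, 0.068027, 0.755102, 0.047619, 0.034014, 0.013605, 0.047619, giving H' = 0.973377.
Difference = |1.857611 − 0.973377| = 0.884234, i.e. 0.8842 to 4 decimal places.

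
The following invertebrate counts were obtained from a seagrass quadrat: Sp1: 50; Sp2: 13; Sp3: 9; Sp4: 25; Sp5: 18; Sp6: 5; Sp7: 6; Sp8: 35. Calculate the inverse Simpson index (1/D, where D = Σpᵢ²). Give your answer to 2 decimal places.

Total N = 50+13+9+25+18+5+6+35 = 161, so the proportions are 0.310559, 0.080745, 0.055901, 0.15528, 0.111801, 0.031056, 0.037267, 0.217391 (working shown to 6 dp, full precision carried).
D = 0.310559² + 0.080745² + 0.055901² + 0.15528² + 0.111801² + 0.031056² + 0.037267² + 0.217391² = 0.096447 + 0.006520 + 0.003125 + 0.024112 + 0.012500 + 0.000964 + 0.001389 + 0.047259 = 0.192315.
So 1/D = 5.1998, i.e. 5.20 to 2 decimal places.

5.20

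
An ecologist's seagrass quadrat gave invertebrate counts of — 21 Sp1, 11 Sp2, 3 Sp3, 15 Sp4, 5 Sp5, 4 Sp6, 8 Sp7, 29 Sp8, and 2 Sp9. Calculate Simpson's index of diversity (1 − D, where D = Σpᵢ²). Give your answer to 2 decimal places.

Total N = 21+11+3+15+5+4+8+29+2 = 98, so the proportions are 0.2143, 0.1122, 0.0306, 0.1531, 0.051, 0.0408, 0.0816, 0.2959, 0.0204 (working shown to 4 dp, full precision carried).
D = 0.2143² + 0.1122² + 0.0306² + 0.1531² + 0.051² + 0.0408² + 0.0816² + 0.2959² + 0.0204² = 0.0459 + 0.0126 + 0.0009 + 0.0234 + 0.0026 + 0.0017 + 0.0067 + 0.0876 + 0.0004 = 0.1818.
So 1 − D = 0.8182, i.e. 0.82 to 2 decimal places.

0.82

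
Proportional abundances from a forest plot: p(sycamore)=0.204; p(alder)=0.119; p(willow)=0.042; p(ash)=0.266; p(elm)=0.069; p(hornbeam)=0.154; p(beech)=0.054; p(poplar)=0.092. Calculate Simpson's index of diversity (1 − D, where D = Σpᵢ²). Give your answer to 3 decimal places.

0.832

D = 0.204² + 0.119² + 0.042² + 0.266² + 0.069² + 0.154² + 0.054² + 0.092² = 0.04162 + 0.01416 + 0.00176 + 0.07076 + 0.00476 + 0.02372 + 0.00292 + 0.00846 = 0.16815 (working shown to 5 dp, full precision carried).
So 1 − D = 0.83185, i.e. 0.832 to 3 decimal places.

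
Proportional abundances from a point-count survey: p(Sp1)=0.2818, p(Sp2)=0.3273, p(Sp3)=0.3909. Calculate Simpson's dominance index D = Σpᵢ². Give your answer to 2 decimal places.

D = 0.2818² + 0.3273² + 0.3909² = 0.0794 + 0.1071 + 0.1528 = 0.3393 (working shown to 4 dp, full precision carried).
To 2 decimal places, D = 0.34.

0.34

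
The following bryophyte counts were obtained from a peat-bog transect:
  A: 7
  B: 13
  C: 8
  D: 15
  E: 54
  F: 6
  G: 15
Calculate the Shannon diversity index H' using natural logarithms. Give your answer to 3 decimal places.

1.627

Total N = 7+13+8+15+54+6+15 = 118, so the proportions are 0.05932, 0.11017, 0.0678, 0.12712, 0.45763, 0.05085, 0.12712 (working shown to 5 dp, full precision carried).
Each pᵢ ln pᵢ term: 0.05932×(-2.82477)=-0.16757, 0.11017×(-2.20574)=-0.24300, 0.0678×(-2.69124)=-0.18246, 0.12712×(-2.06263)=-0.26220, 0.45763×(-0.78170)=-0.35773, 0.05085×(-2.97893)=-0.15147, 0.12712×(-2.06263)=-0.26220.
Sum = -1.62663, so H' = 1.627.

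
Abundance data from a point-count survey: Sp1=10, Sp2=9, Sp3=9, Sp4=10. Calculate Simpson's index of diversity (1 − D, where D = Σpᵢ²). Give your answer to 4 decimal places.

Total N = 10+9+9+10 = 38, so the proportions are 0.263158, 0.236842, 0.236842, 0.263158 (working shown to 6 dp, full precision carried).
D = 0.263158² + 0.236842² + 0.236842² + 0.263158² = 0.069252 + 0.056094 + 0.056094 + 0.069252 = 0.250693.
So 1 − D = 0.749307, i.e. 0.7493 to 4 decimal places.

0.7493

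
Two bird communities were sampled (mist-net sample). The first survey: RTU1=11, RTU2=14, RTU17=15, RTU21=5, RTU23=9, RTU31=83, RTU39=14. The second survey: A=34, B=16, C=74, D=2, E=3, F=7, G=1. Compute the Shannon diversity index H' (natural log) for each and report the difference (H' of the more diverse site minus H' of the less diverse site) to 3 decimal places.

The first survey: N=151, proportions 0.07285, 0.09272, 0.09934, 0.03311, 0.0596, 0.54967, 0.09272, giving H' = 1.47107 (working shown to 5 dp, full precision carried).
The second survey: N=137, proportions 0.24818, 0.11679, 0.54015, 0.0146, 0.0219, 0.05109, 0.0073, giving H' = 1.26259.
Difference = |1.47107 − 1.26259| = 0.20848, i.e. 0.208 to 3 decimal places.

0.208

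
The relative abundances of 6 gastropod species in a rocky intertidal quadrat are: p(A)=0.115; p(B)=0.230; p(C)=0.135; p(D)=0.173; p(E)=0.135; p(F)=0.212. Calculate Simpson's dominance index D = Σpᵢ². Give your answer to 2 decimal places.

0.18

D = 0.115² + 0.23² + 0.135² + 0.173² + 0.135² + 0.212² = 0.0132 + 0.0529 + 0.0182 + 0.0299 + 0.0182 + 0.0449 = 0.1774 (working shown to 4 dp, full precision carried).
To 2 decimal places, D = 0.18.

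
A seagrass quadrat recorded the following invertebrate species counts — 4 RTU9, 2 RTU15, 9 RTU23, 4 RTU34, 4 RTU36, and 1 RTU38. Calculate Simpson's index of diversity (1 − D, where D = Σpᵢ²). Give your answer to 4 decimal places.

Total N = 4+2+9+4+4+1 = 24, so the proportions are 0.166667, 0.083333, 0.375, 0.166667, 0.166667, 0.041667 (working shown to 6 dp, full precision carried).
D = 0.166667² + 0.083333² + 0.375² + 0.166667² + 0.166667² + 0.041667² = 0.027778 + 0.006944 + 0.140625 + 0.027778 + 0.027778 + 0.001736 = 0.232639.
So 1 − D = 0.767361, i.e. 0.7674 to 4 decimal places.

0.7674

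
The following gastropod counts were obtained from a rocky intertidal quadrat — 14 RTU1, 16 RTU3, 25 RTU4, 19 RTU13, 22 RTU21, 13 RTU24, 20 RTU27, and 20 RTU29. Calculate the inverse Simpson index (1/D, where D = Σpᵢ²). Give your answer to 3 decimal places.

7.679

Total N = 14+16+25+19+22+13+20+20 = 149, so the proportions are 0.0939597, 0.1073826, 0.1677852, 0.1275168, 0.147651, 0.0872483, 0.1342282, 0.1342282 (working shown to 7 dp, full precision carried).
D = 0.0939597² + 0.1073826² + 0.1677852² + 0.1275168² + 0.147651² + 0.0872483² + 0.1342282² + 0.1342282² = 0.0088284 + 0.0115310 + 0.0281519 + 0.0162605 + 0.0218008 + 0.0076123 + 0.0180172 + 0.0180172 = 0.1302194.
So 1/D = 7.67935, i.e. 7.679 to 3 decimal places.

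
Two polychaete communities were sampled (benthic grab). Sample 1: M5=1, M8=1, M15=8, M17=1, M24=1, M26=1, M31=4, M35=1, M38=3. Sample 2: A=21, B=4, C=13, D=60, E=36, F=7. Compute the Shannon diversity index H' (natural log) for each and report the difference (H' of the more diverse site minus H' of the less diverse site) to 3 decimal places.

0.366

Sample 1: N=21, proportions 0.047619, 0.047619, 0.3809524, 0.047619, 0.047619, 0.047619, 0.1904762, 0.047619, 0.1428571, giving H' = 1.8313535 (working shown to 7 dp, full precision carried).
Sample 2: N=141, proportions 0.1489362, 0.0283688, 0.0921986, 0.4255319, 0.2553191, 0.0496454, giving H' = 1.4656874.
Difference = |1.8313535 − 1.4656874| = 0.3656661, i.e. 0.366 to 3 decimal places.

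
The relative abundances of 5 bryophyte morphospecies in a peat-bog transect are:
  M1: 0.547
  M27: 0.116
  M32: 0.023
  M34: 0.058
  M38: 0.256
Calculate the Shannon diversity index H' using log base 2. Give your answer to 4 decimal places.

1.7033

Each pᵢ log₂ pᵢ term (working shown to 6 dp, full precision carried): 0.547×(-0.870387)=-0.476102, 0.116×(-3.107803)=-0.360505, 0.023×(-5.442222)=-0.125171, 0.058×(-4.107803)=-0.238253, 0.256×(-1.965784)=-0.503241.
Sum = -1.703271, so H' = 1.7033.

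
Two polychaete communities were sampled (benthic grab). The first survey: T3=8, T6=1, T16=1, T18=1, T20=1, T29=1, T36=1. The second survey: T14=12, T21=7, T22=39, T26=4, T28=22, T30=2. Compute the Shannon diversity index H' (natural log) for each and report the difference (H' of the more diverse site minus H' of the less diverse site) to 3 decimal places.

0.034

The first survey: N=14, proportions 0.57143, 0.07143, 0.07143, 0.07143, 0.07143, 0.07143, 0.07143, giving H' = 1.45081 (working shown to 5 dp, full precision carried).
The second survey: N=86, proportions 0.13953, 0.0814, 0.45349, 0.04651, 0.25581, 0.02326, giving H' = 1.41652.
Difference = |1.45081 − 1.41652| = 0.03429, i.e. 0.034 to 3 decimal places.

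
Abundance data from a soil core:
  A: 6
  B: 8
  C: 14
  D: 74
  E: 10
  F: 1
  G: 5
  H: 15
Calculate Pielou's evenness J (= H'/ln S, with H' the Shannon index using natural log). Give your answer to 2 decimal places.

Total N = 6+8+14+74+10+1+5+15 = 133, so the proportions are 0.0451, 0.0602, 0.1053, 0.5564, 0.0752, 0.0075, 0.0376, 0.1128 (working shown to 4 dp, full precision carried).
H' = −Σ pᵢ ln pᵢ = −((-0.1398) + (-0.1691) + (-0.2370) + (-0.3262) + (-0.1946) + (-0.0368) + (-0.1233) + (-0.2461)) = 1.4728.
With S = 8 species, ln S = 2.0794, so J = 1.4728/2.0794 = 0.7083, i.e. 0.71 to 2 decimal places.

0.71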